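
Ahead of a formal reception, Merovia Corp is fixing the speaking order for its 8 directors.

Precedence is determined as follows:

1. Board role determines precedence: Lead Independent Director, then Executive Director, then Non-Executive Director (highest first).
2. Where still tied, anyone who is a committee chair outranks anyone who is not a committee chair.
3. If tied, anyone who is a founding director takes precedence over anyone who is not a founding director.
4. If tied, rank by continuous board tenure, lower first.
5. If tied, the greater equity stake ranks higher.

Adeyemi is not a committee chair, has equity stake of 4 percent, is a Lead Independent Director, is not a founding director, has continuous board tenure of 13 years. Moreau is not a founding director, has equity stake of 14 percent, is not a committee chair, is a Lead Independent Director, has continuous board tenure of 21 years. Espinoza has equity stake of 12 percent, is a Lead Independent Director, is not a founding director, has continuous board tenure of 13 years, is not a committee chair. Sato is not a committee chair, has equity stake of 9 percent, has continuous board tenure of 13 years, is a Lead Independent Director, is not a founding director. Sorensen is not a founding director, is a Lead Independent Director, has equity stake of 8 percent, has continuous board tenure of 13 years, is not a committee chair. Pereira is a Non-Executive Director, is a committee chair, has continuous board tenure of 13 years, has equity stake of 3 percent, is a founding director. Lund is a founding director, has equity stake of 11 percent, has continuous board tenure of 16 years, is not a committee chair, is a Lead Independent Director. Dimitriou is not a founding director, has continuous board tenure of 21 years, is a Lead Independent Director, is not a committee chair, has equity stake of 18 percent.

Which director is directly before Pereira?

By board role: Lund, Espinoza, Sato, Sorensen, Adeyemi, Dimitriou and Moreau (Lead Independent Director); then Pereira (Non-Executive Director).
Lund, Espinoza, Sato, Sorensen, Adeyemi, Dimitriou and Moreau are each not a committee chair, so the next rule applies.
Among Lund, Espinoza, Sato, Sorensen, Adeyemi, Dimitriou and Moreau, a founding director before not a founding director: Lund (a founding director) before Espinoza, Sato, Sorensen, Adeyemi, Dimitriou and Moreau (not a founding director).
Among Espinoza, Sato, Sorensen, Adeyemi, Dimitriou and Moreau, by continuous board tenure (lower first): Espinoza, Sato, Sorensen and Adeyemi (13 years) before Dimitriou and Moreau (21 years).
Among Espinoza, Sato, Sorensen and Adeyemi, by equity stake (higher first): Espinoza (12 percent) before Sato (9 percent) before Sorensen (8 percent) before Adeyemi (4 percent).
Among Dimitriou and Moreau, by equity stake (higher first): Dimitriou (18 percent) before Moreau (14 percent).
Order: Lund, Espinoza, Sato, Sorensen, Adeyemi, Dimitriou, Moreau, Pereira.

Moreau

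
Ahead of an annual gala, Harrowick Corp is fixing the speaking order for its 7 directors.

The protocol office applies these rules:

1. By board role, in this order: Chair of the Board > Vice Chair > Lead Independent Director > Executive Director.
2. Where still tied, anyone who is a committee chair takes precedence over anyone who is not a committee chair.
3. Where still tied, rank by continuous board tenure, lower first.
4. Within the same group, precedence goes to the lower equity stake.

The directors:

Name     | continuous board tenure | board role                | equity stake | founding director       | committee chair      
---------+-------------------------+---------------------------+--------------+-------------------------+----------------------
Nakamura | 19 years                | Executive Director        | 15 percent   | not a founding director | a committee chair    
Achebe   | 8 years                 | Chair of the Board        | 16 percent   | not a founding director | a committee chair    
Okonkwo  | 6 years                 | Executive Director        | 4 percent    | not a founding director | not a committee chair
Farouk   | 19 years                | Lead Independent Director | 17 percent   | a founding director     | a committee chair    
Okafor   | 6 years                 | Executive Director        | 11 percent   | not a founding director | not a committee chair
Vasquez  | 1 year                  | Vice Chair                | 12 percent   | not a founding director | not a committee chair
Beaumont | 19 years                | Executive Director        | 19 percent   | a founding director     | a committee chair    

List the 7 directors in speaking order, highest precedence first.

Achebe, Vasquez, Farouk, Nakamura, Beaumont, Okonkwo, Okafor

By board role: Achebe (Chair of the Board); then Vasquez (Vice Chair); then Farouk (Lead Independent Director); then Nakamura, Beaumont, Okonkwo and Okafor (Executive Director).
Among Nakamura, Beaumont, Okonkwo and Okafor, a committee chair before not a committee chair: Nakamura and Beaumont (a committee chair) before Okonkwo and Okafor (not a committee chair).
Nakamura and Beaumont both have continuous board tenure 19 years, so the next rule applies.
Among Nakamura and Beaumont, by equity stake (lower first): Nakamura (15 percent) before Beaumont (19 percent).
Okonkwo and Okafor both have continuous board tenure 6 years, so the next rule applies.
Among Okonkwo and Okafor, by equity stake (lower first): Okonkwo (4 percent) before Okafor (11 percent).
Full order: Achebe, Vasquez, Farouk, Nakamura, Beaumont, Okonkwo, Okafor.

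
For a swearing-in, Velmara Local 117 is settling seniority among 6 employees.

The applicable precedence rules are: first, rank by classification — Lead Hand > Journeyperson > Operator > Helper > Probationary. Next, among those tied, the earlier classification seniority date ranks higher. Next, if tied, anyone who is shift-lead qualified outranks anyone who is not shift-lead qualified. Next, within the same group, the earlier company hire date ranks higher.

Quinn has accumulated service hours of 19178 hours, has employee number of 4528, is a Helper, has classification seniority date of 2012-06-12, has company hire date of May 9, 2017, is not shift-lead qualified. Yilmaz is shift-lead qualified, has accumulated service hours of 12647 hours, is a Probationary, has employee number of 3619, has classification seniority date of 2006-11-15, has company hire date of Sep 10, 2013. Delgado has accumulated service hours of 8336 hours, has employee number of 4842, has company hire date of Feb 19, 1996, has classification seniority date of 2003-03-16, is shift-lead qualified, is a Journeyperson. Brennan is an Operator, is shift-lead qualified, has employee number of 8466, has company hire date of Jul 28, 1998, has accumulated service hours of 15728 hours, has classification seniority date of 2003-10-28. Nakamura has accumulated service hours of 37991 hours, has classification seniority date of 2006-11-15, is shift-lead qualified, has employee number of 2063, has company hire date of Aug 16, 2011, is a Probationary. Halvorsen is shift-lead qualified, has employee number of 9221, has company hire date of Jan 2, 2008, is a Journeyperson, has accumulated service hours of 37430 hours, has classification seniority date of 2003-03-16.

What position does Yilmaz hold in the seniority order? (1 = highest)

6

By classification: Delgado and Halvorsen (Journeyperson); then Brennan (Operator); then Quinn (Helper); then Nakamura and Yilmaz (Probationary).
Delgado and Halvorsen both have classification seniority date 2003-03-16, so the next rule applies.
Delgado and Halvorsen are each shift-lead qualified, so the next rule applies.
Among Delgado and Halvorsen, by company hire date (earlier first): Delgado (Feb 19, 1996) before Halvorsen (Jan 2, 2008).
Nakamura and Yilmaz both have classification seniority date 2006-11-15, so the next rule applies.
Nakamura and Yilmaz are each shift-lead qualified, so the next rule applies.
Among Nakamura and Yilmaz, by company hire date (earlier first): Nakamura (Aug 16, 2011) before Yilmaz (Sep 10, 2013).
Order: Delgado, Halvorsen, Brennan, Quinn, Nakamura, Yilmaz. So position 6.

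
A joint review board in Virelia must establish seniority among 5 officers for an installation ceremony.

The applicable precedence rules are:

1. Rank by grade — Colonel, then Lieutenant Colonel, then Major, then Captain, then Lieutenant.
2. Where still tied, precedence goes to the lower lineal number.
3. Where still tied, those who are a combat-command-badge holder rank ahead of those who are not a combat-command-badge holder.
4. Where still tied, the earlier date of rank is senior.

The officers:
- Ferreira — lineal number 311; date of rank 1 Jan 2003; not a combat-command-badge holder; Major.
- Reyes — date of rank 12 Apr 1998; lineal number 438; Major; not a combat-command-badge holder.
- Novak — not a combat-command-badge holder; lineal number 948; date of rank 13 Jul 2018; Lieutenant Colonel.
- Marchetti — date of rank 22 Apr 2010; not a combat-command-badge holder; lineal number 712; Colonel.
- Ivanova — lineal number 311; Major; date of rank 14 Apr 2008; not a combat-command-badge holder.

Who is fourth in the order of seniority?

By grade: Marchetti (Colonel); then Novak (Lieutenant Colonel); then Ferreira, Ivanova and Reyes (Major).
Among Ferreira, Ivanova and Reyes, by lineal number (lower first): Ferreira and Ivanova (311) before Reyes (438).
Ferreira and Ivanova are each not a combat-command-badge holder, so the next rule applies.
Among Ferreira and Ivanova, by date of rank (earlier first): Ferreira (1 Jan 2003) before Ivanova (14 Apr 2008).
Order: Marchetti, Novak, Ferreira, Ivanova, Reyes.

Ivanova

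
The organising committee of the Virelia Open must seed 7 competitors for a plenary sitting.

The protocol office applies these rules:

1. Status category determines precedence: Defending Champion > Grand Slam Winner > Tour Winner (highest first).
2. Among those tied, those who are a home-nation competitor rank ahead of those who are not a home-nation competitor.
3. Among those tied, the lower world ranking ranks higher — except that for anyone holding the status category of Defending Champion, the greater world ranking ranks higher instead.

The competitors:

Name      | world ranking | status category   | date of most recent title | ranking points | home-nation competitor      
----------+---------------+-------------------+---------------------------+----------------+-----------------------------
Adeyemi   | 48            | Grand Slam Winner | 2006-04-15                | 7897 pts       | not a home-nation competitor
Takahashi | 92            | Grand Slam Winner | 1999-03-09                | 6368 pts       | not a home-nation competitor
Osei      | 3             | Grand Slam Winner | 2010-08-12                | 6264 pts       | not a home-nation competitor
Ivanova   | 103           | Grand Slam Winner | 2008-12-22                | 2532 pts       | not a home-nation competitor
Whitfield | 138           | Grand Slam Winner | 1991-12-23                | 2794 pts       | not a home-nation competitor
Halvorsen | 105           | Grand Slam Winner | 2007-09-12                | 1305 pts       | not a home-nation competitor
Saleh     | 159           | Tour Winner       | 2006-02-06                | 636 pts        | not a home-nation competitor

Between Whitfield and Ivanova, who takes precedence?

By status category: Osei, Adeyemi, Takahashi, Ivanova, Halvorsen and Whitfield (Grand Slam Winner); then Saleh (Tour Winner).
Osei, Adeyemi, Takahashi, Ivanova, Halvorsen and Whitfield are each not a home-nation competitor, so the next rule applies.
Among Osei, Adeyemi, Takahashi, Ivanova, Halvorsen and Whitfield, by world ranking (lower first): Osei (3) before Adeyemi (48) before Takahashi (92) before Ivanova (103) before Halvorsen (105) before Whitfield (138).
So Ivanova takes precedence.

Ivanova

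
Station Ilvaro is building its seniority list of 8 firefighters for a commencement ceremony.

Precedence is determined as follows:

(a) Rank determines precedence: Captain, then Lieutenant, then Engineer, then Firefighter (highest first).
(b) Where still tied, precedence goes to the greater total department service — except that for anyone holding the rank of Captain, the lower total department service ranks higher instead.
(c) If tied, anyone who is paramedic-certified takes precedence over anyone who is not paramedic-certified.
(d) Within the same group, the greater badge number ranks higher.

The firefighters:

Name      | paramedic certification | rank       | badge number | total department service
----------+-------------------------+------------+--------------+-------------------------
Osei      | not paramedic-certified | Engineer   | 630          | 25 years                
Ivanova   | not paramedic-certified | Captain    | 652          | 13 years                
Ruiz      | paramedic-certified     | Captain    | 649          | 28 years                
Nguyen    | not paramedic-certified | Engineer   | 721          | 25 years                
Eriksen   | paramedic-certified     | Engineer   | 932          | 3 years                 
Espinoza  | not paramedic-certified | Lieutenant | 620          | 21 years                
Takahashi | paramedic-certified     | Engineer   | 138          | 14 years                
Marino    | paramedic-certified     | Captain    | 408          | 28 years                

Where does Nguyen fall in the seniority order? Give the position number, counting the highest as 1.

By rank: Ivanova, Ruiz and Marino (Captain); then Espinoza (Lieutenant); then Nguyen, Osei, Takahashi and Eriksen (Engineer).
Among Ivanova, Ruiz and Marino, by total department service (lower first) (reversed rule for this group): Ivanova (13 years) before Ruiz and Marino (28 years).
Ruiz and Marino are each paramedic-certified, so the next rule applies.
Among Ruiz and Marino, by badge number (higher first): Ruiz (649) before Marino (408).
Among Nguyen, Osei, Takahashi and Eriksen, by total department service (higher first): Nguyen and Osei (25 years) before Takahashi (14 years) before Eriksen (3 years).
Nguyen and Osei are each not paramedic-certified, so the next rule applies.
Among Nguyen and Osei, by badge number (higher first): Nguyen (721) before Osei (630).
Order: Ivanova, Ruiz, Marino, Espinoza, Nguyen, Osei, Takahashi, Eriksen. So position 5.

5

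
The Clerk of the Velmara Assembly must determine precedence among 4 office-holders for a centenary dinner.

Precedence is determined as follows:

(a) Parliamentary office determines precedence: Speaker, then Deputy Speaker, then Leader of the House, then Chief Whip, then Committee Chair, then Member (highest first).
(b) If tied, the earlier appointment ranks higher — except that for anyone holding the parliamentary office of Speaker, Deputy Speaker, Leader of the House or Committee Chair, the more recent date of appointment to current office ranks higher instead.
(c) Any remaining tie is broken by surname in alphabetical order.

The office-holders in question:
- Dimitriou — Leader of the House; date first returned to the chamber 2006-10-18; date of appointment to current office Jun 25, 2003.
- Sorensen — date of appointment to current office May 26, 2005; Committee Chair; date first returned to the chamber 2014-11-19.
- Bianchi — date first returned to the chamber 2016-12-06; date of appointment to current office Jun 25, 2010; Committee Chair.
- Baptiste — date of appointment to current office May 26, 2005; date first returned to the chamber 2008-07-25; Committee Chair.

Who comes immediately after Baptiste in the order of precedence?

Sorensen

By parliamentary office: Dimitriou (Leader of the House); then Bianchi, Baptiste and Sorensen (Committee Chair).
Among Bianchi, Baptiste and Sorensen, by date of appointment to current office (later first) (reversed rule for this group): Bianchi (Jun 25, 2010) before Baptiste and Sorensen (May 26, 2005).
Among Baptiste and Sorensen, alphabetically by surname: Baptiste before Sorensen.
Order: Dimitriou, Bianchi, Baptiste, Sorensen.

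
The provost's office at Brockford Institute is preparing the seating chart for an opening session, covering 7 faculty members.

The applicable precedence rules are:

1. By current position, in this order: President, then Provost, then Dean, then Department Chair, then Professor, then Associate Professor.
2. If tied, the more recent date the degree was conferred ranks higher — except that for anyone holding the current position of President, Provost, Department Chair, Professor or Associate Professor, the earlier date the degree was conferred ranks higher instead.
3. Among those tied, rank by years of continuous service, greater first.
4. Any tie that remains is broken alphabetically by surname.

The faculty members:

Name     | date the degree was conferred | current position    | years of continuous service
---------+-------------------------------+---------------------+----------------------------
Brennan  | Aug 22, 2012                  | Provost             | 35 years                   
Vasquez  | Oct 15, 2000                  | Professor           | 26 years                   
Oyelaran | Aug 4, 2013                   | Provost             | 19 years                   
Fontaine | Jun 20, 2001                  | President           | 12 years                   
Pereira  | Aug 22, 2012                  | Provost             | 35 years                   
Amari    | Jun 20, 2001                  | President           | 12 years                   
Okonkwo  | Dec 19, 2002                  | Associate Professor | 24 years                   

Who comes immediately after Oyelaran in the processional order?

By current position: Amari and Fontaine (President); then Brennan, Pereira and Oyelaran (Provost); then Vasquez (Professor); then Okonkwo (Associate Professor).
Amari and Fontaine both have date the degree was conferred Jun 20, 2001, so the next rule applies.
Amari and Fontaine both have years of continuous service 12 years, so the next rule applies.
Among Amari and Fontaine, alphabetically by surname: Amari before Fontaine.
Among Brennan, Pereira and Oyelaran, by date the degree was conferred (earlier first) (reversed rule for this group): Brennan and Pereira (Aug 22, 2012) before Oyelaran (Aug 4, 2013).
Brennan and Pereira both have years of continuous service 35 years, so the next rule applies.
Among Brennan and Pereira, alphabetically by surname: Brennan before Pereira.
Order: Amari, Fontaine, Brennan, Pereira, Oyelaran, Vasquez, Okonkwo.

Vasquez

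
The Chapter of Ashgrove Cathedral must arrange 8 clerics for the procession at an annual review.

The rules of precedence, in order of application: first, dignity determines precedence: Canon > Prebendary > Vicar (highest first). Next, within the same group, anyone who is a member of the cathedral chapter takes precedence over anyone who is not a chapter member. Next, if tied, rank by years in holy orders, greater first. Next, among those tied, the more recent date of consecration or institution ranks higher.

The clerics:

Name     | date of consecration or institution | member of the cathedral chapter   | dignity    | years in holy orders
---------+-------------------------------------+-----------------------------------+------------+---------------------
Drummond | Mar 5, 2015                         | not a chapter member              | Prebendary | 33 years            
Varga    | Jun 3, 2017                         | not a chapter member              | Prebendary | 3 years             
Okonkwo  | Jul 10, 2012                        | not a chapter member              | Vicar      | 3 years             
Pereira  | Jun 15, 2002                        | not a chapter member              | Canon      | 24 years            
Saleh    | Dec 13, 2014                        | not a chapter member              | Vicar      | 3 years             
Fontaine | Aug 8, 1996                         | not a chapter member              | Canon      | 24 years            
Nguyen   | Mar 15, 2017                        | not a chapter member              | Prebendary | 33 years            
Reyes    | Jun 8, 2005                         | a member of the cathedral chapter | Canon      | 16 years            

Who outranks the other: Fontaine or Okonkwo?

By dignity: Reyes, Pereira and Fontaine (Canon); then Nguyen, Drummond and Varga (Prebendary); then Saleh and Okonkwo (Vicar).
Among Reyes, Pereira and Fontaine, a member of the cathedral chapter before not a chapter member: Reyes (a member of the cathedral chapter) before Pereira and Fontaine (not a chapter member).
Pereira and Fontaine both have years in holy orders 24 years, so the next rule applies.
Among Pereira and Fontaine, by date of consecration or institution (later first): Pereira (Jun 15, 2002) before Fontaine (Aug 8, 1996).
Nguyen, Drummond and Varga are each not a chapter member, so the next rule applies.
Among Nguyen, Drummond and Varga, by years in holy orders (higher first): Nguyen and Drummond (33 years) before Varga (3 years).
Among Nguyen and Drummond, by date of consecration or institution (later first): Nguyen (Mar 15, 2017) before Drummond (Mar 5, 2015).
Saleh and Okonkwo are each not a chapter member, so the next rule applies.
Saleh and Okonkwo both have years in holy orders 3 years, so the next rule applies.
Among Saleh and Okonkwo, by date of consecration or institution (later first): Saleh (Dec 13, 2014) before Okonkwo (Jul 10, 2012).
So Fontaine takes precedence.

Fontaine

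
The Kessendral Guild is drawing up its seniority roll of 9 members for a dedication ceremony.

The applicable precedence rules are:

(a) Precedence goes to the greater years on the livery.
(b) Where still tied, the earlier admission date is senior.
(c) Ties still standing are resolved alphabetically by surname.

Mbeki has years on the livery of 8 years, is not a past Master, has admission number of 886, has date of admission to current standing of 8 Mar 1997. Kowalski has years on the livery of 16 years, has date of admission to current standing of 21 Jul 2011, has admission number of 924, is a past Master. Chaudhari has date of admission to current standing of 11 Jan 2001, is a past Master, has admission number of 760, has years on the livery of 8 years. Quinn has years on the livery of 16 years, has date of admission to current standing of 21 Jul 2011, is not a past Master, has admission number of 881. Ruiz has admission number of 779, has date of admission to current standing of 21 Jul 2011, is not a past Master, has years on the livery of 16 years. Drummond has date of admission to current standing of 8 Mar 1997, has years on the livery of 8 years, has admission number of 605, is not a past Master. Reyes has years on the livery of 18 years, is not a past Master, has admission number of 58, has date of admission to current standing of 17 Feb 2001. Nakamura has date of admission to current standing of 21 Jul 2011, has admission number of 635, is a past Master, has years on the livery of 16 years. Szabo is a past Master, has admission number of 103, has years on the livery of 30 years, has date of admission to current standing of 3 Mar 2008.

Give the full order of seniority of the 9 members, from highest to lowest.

Szabo, Reyes, Kowalski, Nakamura, Quinn, Ruiz, Drummond, Mbeki, Chaudhari

By years on the livery (higher first): Szabo (30 years); then Reyes (18 years); then Kowalski, Nakamura, Quinn and Ruiz (each 16 years); then Drummond, Mbeki and Chaudhari (each 8 years).
Kowalski, Nakamura, Quinn and Ruiz all have date of admission to current standing 21 Jul 2011, so the next rule applies.
Among Kowalski, Nakamura, Quinn and Ruiz, alphabetically by surname: Kowalski before Nakamura before Quinn before Ruiz.
Among Drummond, Mbeki and Chaudhari, by date of admission to current standing (earlier first): Drummond and Mbeki (8 Mar 1997) before Chaudhari (11 Jan 2001).
Among Drummond and Mbeki, alphabetically by surname: Drummond before Mbeki.
Full order: Szabo, Reyes, Kowalski, Nakamura, Quinn, Ruiz, Drummond, Mbeki, Chaudhari.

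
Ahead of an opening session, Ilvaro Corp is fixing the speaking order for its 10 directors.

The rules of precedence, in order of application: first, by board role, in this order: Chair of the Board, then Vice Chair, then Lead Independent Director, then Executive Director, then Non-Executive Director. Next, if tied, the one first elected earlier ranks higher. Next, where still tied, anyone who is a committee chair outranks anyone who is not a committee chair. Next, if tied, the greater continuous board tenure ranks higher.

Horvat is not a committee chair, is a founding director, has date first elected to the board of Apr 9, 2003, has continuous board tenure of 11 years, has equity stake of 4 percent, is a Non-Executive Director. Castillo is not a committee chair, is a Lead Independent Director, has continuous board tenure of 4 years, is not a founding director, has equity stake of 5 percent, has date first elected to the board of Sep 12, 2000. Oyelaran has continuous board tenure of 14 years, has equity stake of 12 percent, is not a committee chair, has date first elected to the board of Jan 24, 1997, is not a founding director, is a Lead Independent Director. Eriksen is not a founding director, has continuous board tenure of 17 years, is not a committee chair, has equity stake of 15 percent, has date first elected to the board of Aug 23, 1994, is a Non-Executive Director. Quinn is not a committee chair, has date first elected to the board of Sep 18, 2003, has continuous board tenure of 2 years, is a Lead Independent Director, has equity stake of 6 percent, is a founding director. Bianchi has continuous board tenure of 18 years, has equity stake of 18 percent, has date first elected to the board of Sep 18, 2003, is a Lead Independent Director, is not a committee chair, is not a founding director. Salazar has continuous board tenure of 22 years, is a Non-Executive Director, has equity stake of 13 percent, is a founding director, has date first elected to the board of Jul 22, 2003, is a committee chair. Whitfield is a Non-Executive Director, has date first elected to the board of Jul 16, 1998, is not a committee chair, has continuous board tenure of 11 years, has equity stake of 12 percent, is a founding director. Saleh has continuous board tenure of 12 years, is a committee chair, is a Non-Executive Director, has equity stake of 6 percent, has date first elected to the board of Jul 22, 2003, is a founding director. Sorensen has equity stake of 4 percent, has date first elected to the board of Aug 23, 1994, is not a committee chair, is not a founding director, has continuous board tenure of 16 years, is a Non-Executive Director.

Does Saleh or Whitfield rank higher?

By board role: Oyelaran, Castillo, Bianchi and Quinn (Lead Independent Director); then Eriksen, Sorensen, Whitfield, Horvat, Salazar and Saleh (Non-Executive Director).
Among Oyelaran, Castillo, Bianchi and Quinn, by date first elected to the board (earlier first): Oyelaran (Jan 24, 1997) before Castillo (Sep 12, 2000) before Bianchi and Quinn (Sep 18, 2003).
Bianchi and Quinn are each not a committee chair, so the next rule applies.
Among Bianchi and Quinn, by continuous board tenure (higher first): Bianchi (18 years) before Quinn (2 years).
Among Eriksen, Sorensen, Whitfield, Horvat, Salazar and Saleh, by date first elected to the board (earlier first): Eriksen and Sorensen (Aug 23, 1994) before Whitfield (Jul 16, 1998) before Horvat (Apr 9, 2003) before Salazar and Saleh (Jul 22, 2003).
Eriksen and Sorensen are each not a committee chair, so the next rule applies.
Among Eriksen and Sorensen, by continuous board tenure (higher first): Eriksen (17 years) before Sorensen (16 years).
Salazar and Saleh are each a committee chair, so the next rule applies.
Among Salazar and Saleh, by continuous board tenure (higher first): Salazar (22 years) before Saleh (12 years).
So Whitfield takes precedence.

Whitfield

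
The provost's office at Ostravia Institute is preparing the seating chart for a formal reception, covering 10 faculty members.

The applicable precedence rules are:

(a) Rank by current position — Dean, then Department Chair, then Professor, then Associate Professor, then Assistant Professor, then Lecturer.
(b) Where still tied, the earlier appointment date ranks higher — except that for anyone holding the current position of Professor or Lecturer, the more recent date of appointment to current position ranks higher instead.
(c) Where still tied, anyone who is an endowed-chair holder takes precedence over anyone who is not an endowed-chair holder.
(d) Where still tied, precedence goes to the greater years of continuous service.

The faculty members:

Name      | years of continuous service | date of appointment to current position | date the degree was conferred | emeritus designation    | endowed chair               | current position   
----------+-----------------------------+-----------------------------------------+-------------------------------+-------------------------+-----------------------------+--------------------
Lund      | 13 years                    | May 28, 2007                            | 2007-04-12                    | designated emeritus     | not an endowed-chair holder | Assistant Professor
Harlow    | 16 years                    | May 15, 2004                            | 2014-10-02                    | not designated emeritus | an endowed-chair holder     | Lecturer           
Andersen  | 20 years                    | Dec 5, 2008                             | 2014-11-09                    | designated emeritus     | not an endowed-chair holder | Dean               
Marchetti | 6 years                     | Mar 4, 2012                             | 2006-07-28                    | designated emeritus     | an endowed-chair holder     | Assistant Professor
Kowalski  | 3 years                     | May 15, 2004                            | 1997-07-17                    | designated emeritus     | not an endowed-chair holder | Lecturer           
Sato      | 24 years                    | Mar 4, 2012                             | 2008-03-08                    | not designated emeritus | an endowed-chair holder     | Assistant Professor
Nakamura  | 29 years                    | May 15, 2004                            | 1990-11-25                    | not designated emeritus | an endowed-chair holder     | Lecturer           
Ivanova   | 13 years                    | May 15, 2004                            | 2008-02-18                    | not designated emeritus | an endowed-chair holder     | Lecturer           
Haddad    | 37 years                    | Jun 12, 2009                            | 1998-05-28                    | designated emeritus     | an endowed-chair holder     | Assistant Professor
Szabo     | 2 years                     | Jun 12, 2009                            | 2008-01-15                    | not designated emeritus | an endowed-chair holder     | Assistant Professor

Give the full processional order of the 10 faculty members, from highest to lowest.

Andersen, Lund, Haddad, Szabo, Sato, Marchetti, Nakamura, Harlow, Ivanova, Kowalski

By current position: Andersen (Dean); then Lund, Haddad, Szabo, Sato and Marchetti (Assistant Professor); then Nakamura, Harlow, Ivanova and Kowalski (Lecturer).
Among Lund, Haddad, Szabo, Sato and Marchetti, by date of appointment to current position (earlier first): Lund (May 28, 2007) before Haddad and Szabo (Jun 12, 2009) before Sato and Marchetti (Mar 4, 2012).
Haddad and Szabo are each an endowed-chair holder, so the next rule applies.
Among Haddad and Szabo, by years of continuous service (higher first): Haddad (37 years) before Szabo (2 years).
Sato and Marchetti are each an endowed-chair holder, so the next rule applies.
Among Sato and Marchetti, by years of continuous service (higher first): Sato (24 years) before Marchetti (6 years).
Nakamura, Harlow, Ivanova and Kowalski all have date of appointment to current position May 15, 2004, so the next rule applies.
Among Nakamura, Harlow, Ivanova and Kowalski, an endowed-chair holder before not an endowed-chair holder: Nakamura, Harlow and Ivanova (an endowed-chair holder) before Kowalski (not an endowed-chair holder).
Among Nakamura, Harlow and Ivanova, by years of continuous service (higher first): Nakamura (29 years) before Harlow (16 years) before Ivanova (13 years).
Full order: Andersen, Lund, Haddad, Szabo, Sato, Marchetti, Nakamura, Harlow, Ivanova, Kowalski.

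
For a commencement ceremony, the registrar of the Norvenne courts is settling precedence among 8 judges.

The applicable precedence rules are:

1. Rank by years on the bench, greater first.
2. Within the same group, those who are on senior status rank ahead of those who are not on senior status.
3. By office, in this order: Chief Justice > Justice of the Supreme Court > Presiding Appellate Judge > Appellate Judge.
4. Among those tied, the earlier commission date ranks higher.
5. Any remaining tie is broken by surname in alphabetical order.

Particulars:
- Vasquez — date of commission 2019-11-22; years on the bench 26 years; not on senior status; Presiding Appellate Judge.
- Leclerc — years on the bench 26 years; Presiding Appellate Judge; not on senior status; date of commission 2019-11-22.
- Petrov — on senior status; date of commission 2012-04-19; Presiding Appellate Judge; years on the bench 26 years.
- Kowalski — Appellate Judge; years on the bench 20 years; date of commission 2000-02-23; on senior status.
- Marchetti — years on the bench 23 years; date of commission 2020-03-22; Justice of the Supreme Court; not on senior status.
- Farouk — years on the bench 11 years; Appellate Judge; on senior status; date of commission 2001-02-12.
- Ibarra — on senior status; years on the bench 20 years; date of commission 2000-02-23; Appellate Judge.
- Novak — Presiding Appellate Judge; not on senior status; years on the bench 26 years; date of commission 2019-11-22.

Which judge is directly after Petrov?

By years on the bench (higher first): Petrov, Leclerc, Novak and Vasquez (each 26 years); then Marchetti (23 years); then Ibarra and Kowalski (both 20 years); then Farouk (11 years).
Among Petrov, Leclerc, Novak and Vasquez, on senior status before not on senior status: Petrov (on senior status) before Leclerc, Novak and Vasquez (not on senior status).
Leclerc, Novak and Vasquez are each Presiding Appellate Judge, so the next rule applies.
Leclerc, Novak and Vasquez all have date of commission 2019-11-22, so the next rule applies.
Among Leclerc, Novak and Vasquez, alphabetically by surname: Leclerc before Novak before Vasquez.
Ibarra and Kowalski are each on senior status, so the next rule applies.
Ibarra and Kowalski are each Appellate Judge, so the next rule applies.
Ibarra and Kowalski both have date of commission 2000-02-23, so the next rule applies.
Among Ibarra and Kowalski, alphabetically by surname: Ibarra before Kowalski.
Order: Petrov, Leclerc, Novak, Vasquez, Marchetti, Ibarra, Kowalski, Farouk.

Leclerc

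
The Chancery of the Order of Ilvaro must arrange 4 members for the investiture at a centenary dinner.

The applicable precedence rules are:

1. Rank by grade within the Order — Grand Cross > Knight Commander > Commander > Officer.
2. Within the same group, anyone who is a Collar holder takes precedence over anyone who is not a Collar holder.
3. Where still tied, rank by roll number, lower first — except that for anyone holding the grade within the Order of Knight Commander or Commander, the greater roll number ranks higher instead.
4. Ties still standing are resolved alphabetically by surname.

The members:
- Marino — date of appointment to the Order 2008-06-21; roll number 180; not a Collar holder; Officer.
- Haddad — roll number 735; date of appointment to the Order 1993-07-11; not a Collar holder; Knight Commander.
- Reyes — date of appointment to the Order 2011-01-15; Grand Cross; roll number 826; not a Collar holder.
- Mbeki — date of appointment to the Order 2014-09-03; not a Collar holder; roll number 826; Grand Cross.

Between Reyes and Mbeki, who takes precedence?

Mbeki

By grade within the Order: Mbeki and Reyes (Grand Cross); then Haddad (Knight Commander); then Marino (Officer).
Mbeki and Reyes are each not a Collar holder, so the next rule applies.
Mbeki and Reyes both have roll number 826, so the next rule applies.
Among Mbeki and Reyes, alphabetically by surname: Mbeki before Reyes.
So Mbeki takes precedence.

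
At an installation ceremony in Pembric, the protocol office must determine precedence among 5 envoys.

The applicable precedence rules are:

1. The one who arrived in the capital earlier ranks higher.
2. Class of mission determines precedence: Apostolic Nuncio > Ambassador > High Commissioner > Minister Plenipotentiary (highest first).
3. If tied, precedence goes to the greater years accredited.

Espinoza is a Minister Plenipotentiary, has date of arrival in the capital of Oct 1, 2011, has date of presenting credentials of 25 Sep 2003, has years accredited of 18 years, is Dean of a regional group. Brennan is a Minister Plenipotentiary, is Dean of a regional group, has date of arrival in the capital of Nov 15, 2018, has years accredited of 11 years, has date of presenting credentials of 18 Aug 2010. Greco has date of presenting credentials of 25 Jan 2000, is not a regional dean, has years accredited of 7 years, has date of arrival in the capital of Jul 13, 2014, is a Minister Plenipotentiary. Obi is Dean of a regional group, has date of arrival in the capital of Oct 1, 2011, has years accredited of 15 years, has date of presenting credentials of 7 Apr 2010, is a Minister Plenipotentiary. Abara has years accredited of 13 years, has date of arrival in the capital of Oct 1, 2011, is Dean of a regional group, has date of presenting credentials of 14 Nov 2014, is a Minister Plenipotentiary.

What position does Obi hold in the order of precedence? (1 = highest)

By date of arrival in the capital (earlier first): Espinoza, Obi and Abara (each Oct 1, 2011); then Greco (Jul 13, 2014); then Brennan (Nov 15, 2018).
Espinoza, Obi and Abara are each Minister Plenipotentiary, so the next rule applies.
Among Espinoza, Obi and Abara, by years accredited (higher first): Espinoza (18 years) before Obi (15 years) before Abara (13 years).
Order: Espinoza, Obi, Abara, Greco, Brennan. So position 2.

2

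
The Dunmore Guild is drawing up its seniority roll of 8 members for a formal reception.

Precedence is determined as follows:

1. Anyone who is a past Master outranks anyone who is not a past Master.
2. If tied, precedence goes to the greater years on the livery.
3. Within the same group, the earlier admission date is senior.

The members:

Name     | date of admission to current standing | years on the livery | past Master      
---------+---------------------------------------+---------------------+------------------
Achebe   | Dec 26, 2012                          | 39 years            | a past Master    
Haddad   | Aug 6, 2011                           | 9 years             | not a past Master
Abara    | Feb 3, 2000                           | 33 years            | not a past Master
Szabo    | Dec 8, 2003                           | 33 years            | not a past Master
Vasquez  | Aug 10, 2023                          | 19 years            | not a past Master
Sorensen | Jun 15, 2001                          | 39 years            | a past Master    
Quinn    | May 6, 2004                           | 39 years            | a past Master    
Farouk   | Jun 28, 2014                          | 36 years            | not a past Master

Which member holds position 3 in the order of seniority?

Achebe

By the first rule: Sorensen, Quinn and Achebe (each a past Master); then Farouk, Abara, Szabo, Vasquez and Haddad (each not a past Master).
Sorensen, Quinn and Achebe all have years on the livery 39 years, so the next rule applies.
Among Sorensen, Quinn and Achebe, by date of admission to current standing (earlier first): Sorensen (Jun 15, 2001) before Quinn (May 6, 2004) before Achebe (Dec 26, 2012).
Among Farouk, Abara, Szabo, Vasquez and Haddad, by years on the livery (higher first): Farouk (36 years) before Abara and Szabo (33 years) before Vasquez (19 years) before Haddad (9 years).
Among Abara and Szabo, by date of admission to current standing (earlier first): Abara (Feb 3, 2000) before Szabo (Dec 8, 2003).
Order: Sorensen, Quinn, Achebe, Farouk, Abara, Szabo, Vasquez, Haddad.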